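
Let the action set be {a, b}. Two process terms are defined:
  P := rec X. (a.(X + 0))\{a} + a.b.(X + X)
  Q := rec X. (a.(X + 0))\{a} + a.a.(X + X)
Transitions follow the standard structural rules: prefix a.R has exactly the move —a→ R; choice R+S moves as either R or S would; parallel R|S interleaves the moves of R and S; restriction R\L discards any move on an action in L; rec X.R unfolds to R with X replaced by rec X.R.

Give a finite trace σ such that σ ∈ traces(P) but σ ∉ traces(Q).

P's transition system — 3 states:
  u0 = rec X. (a.(X + 0))\{a} + a.b.(X + X) has moves =a=> u1
  u1 = b.((rec X. (a.(X + 0))\{a} + a.b.(X + X)) + (rec X. (a.(X + 0))\{a} + a.b.(X + X))) has moves =b=> u2
  u2 = (rec X. (a.(X + 0))\{a} + a.b.(X + X)) + (rec X. (a.(X + 0))\{a} + a.b.(X + X)) has moves =a=> u1
Q's transition system — 3 states:
  v0 = rec X. (a.(X + 0))\{a} + a.a.(X + X) has moves =a=> v1
  v1 = a.((rec X. (a.(X + 0))\{a} + a.a.(X + X)) + (rec X. (a.(X + 0))\{a} + a.a.(X + X))) has moves =a=> v2
  v2 = (rec X. (a.(X + 0))\{a} + a.a.(X + X)) + (rec X. (a.(X + 0))\{a} + a.a.(X + X)) has moves =a=> v1
Executing ab from P (initial set {u0}):
  after a @ step 1: {u1}
  after b @ step 2: {u2}
  — P admits the full trace.
Executing ab from Q (initial set {v0}):
  after a @ step 1: {v1}
  after b @ step 2: ∅  — Q cannot continue

ab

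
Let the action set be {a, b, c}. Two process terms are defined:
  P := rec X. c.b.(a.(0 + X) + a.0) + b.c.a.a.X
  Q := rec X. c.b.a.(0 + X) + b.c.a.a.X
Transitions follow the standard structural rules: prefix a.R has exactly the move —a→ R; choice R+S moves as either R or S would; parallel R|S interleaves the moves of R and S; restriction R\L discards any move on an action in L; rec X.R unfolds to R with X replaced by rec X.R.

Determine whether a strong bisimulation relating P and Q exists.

P ≁ Q

LTS(P): 8 reachable states
  s0 = rec X. c.b.(a.(0 + X) + a.0) + b.c.a.a.X | ··b··> s1, ··c··> s2
  s1 = c.a.a.(rec X. c.b.(a.(0 + X) + a.0) + b.c.a.a.X) | ··c··> s3
  s2 = b.(a.(0 + (rec X. c.b.(a.(0 + X) + a.0) + b.c.a.a.X)) + a.0) | ··b··> s4
  s3 = a.a.(rec X. c.b.(a.(0 + X) + a.0) + b.c.a.a.X) | ··a··> s5
  s4 = a.(0 + (rec X. c.b.(a.(0 + X) + a.0) + b.c.a.a.X)) + a.0 | ··a··> s6, ··a··> s7
  s5 = a.(rec X. c.b.(a.(0 + X) + a.0) + b.c.a.a.X) | ··a··> s0
  s6 = 0 | deadlocked
  s7 = 0 + (rec X. c.b.(a.(0 + X) + a.0) + b.c.a.a.X) | ··b··> s1, ··c··> s2
LTS(Q): 7 reachable states
  t0 = rec X. c.b.a.(0 + X) + b.c.a.a.X | ··b··> t1, ··c··> t2
  t1 = c.a.a.(rec X. c.b.a.(0 + X) + b.c.a.a.X) | ··c··> t3
  t2 = b.a.(0 + (rec X. c.b.a.(0 + X) + b.c.a.a.X)) | ··b··> t4
  t3 = a.a.(rec X. c.b.a.(0 + X) + b.c.a.a.X) | ··a··> t5
  t4 = a.(0 + (rec X. c.b.a.(0 + X) + b.c.a.a.X)) | ··a··> t6
  t5 = a.(rec X. c.b.a.(0 + X) + b.c.a.a.X) | ··a··> t0
  t6 = 0 + (rec X. c.b.a.(0 + X) + b.c.a.a.X) | ··b··> t1, ··c··> t2
Coarsest stable partition (strong bisimilarity classes):
  B0 = {s0, s7}
  B1 = {s2}
  B2 = {s4}
  B3 = {s6}
  B4 = {s1}
  B5 = {s3}
  B6 = {s5}
  B7 = {t0, t6}
  B8 = {t1}
  B9 = {t3}
  B10 = {t4, t5}
  B11 = {t2}
s0 ∈ B0, t0 ∈ B7 → different blocks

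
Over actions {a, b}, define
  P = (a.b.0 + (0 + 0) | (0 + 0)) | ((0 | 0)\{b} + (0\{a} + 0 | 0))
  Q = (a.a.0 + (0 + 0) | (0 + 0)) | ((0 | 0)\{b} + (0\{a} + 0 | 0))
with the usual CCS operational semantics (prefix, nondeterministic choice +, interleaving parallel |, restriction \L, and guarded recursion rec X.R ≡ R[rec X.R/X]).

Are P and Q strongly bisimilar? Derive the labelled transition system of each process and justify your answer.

LTS(P): 3 reachable states
  u0 = (a.b.0 + (0 + 0) | (0 + 0)) | ((0 | 0)\{b} + (0\{a} + 0 | 0)) | -a-> u1
  u1 = b.0 | ((0 | 0)\{b} + (0\{a} + 0 | 0)) | -b-> u2
  u2 = 0 | ((0 | 0)\{b} + (0\{a} + 0 | 0)) | stopped
LTS(Q): 3 reachable states
  v0 = (a.a.0 + (0 + 0) | (0 + 0)) | ((0 | 0)\{b} + (0\{a} + 0 | 0)) | -a-> v1
  v1 = a.0 | ((0 | 0)\{b} + (0\{a} + 0 | 0)) | -a-> v2
  v2 = 0 | ((0 | 0)\{b} + (0\{a} + 0 | 0)) | stopped
Bisimilarity quotient blocks:
  B0 = {u0}
  B1 = {u1}
  B2 = {u2, v2}
  B3 = {v0}
  B4 = {v1}
u0 ∈ B0, v0 ∈ B3 → different blocks

not bisimilar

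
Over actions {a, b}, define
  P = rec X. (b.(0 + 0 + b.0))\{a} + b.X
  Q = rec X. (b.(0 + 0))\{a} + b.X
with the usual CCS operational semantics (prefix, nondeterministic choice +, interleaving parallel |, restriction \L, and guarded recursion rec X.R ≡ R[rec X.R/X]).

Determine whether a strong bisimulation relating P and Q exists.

not bisimilar

P's transition system — 3 states:
  s0 = rec X. (b.(0 + 0 + b.0))\{a} + b.X :: --b--▸ s0, --b--▸ s1
  s1 = (0 + 0 + b.0)\{a} :: --b--▸ s2
  s2 = 0\{a} :: ∅
Q's transition system — 2 states:
  t0 = rec X. (b.(0 + 0))\{a} + b.X :: --b--▸ t0, --b--▸ t1
  t1 = (0 + 0)\{a} :: ∅
Bisimilarity quotient blocks:
  B0 = {s0}
  B1 = {s1}
  B2 = {s2, t1}
  B3 = {t0}
s0 ∈ B0, t0 ∈ B3 → different blocks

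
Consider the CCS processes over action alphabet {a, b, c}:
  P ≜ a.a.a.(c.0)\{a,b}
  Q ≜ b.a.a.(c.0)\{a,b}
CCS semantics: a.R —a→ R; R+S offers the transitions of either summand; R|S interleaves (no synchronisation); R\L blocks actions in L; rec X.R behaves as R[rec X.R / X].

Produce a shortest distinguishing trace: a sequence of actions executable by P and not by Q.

LTS(P): 5 reachable states
  m0 = a.a.a.(c.0)\{a,b} ⊢ --a--▸ m1
  m1 = a.a.(c.0)\{a,b} ⊢ --a--▸ m2
  m2 = a.(c.0)\{a,b} ⊢ --a--▸ m3
  m3 = (c.0)\{a,b} ⊢ --c--▸ m4
  m4 = 0\{a,b} ⊢ deadlocked
LTS(Q): 5 reachable states
  n0 = b.a.a.(c.0)\{a,b} ⊢ --b--▸ n1
  n1 = a.a.(c.0)\{a,b} ⊢ --a--▸ n2
  n2 = a.(c.0)\{a,b} ⊢ --a--▸ n3
  n3 = (c.0)\{a,b} ⊢ --c--▸ n4
  n4 = 0\{a,b} ⊢ deadlocked
Executing a from P (initial set {m0}):
  [1] a ⇒ {m1}
  P completes σ.
Executing a from Q (initial set {n0}):
  [1] a ⇒ no successor for Q

a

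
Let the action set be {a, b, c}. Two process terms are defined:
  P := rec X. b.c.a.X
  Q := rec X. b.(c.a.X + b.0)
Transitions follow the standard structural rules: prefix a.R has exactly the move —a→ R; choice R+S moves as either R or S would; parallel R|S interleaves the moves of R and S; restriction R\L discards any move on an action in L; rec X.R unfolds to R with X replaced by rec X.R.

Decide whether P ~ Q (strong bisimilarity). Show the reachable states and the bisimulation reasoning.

LTS(P): 3 reachable states
  m0 = rec X. b.c.a.X ⊢ =b=> m1
  m1 = c.a.(rec X. b.c.a.X) ⊢ =c=> m2
  m2 = a.(rec X. b.c.a.X) ⊢ =a=> m0
LTS(Q): 4 reachable states
  n0 = rec X. b.(c.a.X + b.0) ⊢ =b=> n1
  n1 = c.a.(rec X. b.(c.a.X + b.0)) + b.0 ⊢ =b=> n2, =c=> n3
  n2 = 0 ⊢ deadlocked
  n3 = a.(rec X. b.(c.a.X + b.0)) ⊢ =a=> n0
Bisimilarity quotient blocks:
  B0 = {m0}
  B1 = {m1}
  B2 = {m2}
  B3 = {n0}
  B4 = {n1}
  B5 = {n3}
  B6 = {n2}
m0 ∈ B0, n0 ∈ B3 → different blocks

NO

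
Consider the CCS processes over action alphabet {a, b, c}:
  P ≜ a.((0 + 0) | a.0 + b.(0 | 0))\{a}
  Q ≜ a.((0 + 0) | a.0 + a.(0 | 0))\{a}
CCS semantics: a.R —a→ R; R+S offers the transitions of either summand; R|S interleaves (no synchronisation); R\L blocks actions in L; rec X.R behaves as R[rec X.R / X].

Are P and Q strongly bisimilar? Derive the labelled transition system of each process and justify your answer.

LTS(P): 3 reachable states
  s0 = a.((0 + 0) | a.0 + b.(0 | 0))\{a} has moves --a--▸ s1
  s1 = ((0 + 0) | a.0 + b.(0 | 0))\{a} has moves --b--▸ s2
  s2 = (0 | 0)\{a} has moves deadlocked
LTS(Q): 2 reachable states
  t0 = a.((0 + 0) | a.0 + a.(0 | 0))\{a} has moves --a--▸ t1
  t1 = ((0 + 0) | a.0 + a.(0 | 0))\{a} has moves deadlocked
Bisimilarity quotient blocks:
  B0 = {s0}
  B1 = {s1}
  B2 = {s2, t1}
  B3 = {t0}
s0 ∈ B0, t0 ∈ B3 → different blocks

NO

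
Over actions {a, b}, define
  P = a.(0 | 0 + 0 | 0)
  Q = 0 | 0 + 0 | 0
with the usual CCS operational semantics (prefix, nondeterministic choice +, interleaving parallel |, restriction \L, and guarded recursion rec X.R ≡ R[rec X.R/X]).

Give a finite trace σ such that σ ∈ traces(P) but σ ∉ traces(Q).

a

P's transition system — 2 states:
  p0 = a.(0 | 0 + 0 | 0) → =a=> p1
  p1 = 0 | 0 + 0 | 0 → (no moves)
Q's transition system — 1 states:
  q0 = 0 | 0 + 0 | 0 → (no moves)
Trace ⟨a⟩ through P, begin at {p0}:
  after a @ step 1: {p1}
  — P admits the full trace.
Trace ⟨a⟩ through Q, begin at {q0}:
  after a @ step 1: ∅ (Q stuck)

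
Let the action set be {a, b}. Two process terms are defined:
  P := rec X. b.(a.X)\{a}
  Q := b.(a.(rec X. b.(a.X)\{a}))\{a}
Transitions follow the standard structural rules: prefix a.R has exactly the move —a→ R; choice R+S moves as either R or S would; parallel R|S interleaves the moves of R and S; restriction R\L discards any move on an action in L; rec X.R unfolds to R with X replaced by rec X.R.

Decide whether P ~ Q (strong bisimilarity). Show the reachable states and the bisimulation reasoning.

Reachable graph of P (2 states):
  m0 = rec X. b.(a.X)\{a} → =b=> m1
  m1 = (a.(rec X. b.(a.X)\{a}))\{a} → deadlocked
Reachable graph of Q (2 states):
  n0 = b.(a.(rec X. b.(a.X)\{a}))\{a} → =b=> n1
  n1 = (a.(rec X. b.(a.X)\{a}))\{a} → deadlocked
Partition-refinement fixed point:
  B0 = {m0, n0}
  B1 = {m1, n1}
m0 ∈ B0, n0 ∈ B0 → same block

YES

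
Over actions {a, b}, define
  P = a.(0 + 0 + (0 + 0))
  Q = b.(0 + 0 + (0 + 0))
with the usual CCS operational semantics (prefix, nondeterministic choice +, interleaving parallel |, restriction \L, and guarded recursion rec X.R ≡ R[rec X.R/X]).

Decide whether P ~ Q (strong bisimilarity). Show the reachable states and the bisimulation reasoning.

P ≁ Q

P's transition system — 2 states:
  u0 = a.(0 + 0 + (0 + 0)) | -a-> u1
  u1 = 0 + 0 + (0 + 0) | stopped
Q's transition system — 2 states:
  v0 = b.(0 + 0 + (0 + 0)) | -b-> v1
  v1 = 0 + 0 + (0 + 0) | stopped
Bisimilarity quotient blocks:
  B0 = {u0}
  B1 = {u1, v1}
  B2 = {v0}
u0 ∈ B0, v0 ∈ B2 → different blocks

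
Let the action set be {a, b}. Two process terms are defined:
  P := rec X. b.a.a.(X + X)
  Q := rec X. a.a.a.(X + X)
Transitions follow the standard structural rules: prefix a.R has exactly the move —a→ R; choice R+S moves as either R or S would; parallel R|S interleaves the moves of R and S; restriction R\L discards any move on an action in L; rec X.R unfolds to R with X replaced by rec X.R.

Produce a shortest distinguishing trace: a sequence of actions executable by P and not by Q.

b

P's transition system — 4 states:
  u0 = rec X. b.a.a.(X + X) has moves --b--▸ u1
  u1 = a.a.((rec X. b.a.a.(X + X)) + (rec X. b.a.a.(X + X))) has moves --a--▸ u2
  u2 = a.((rec X. b.a.a.(X + X)) + (rec X. b.a.a.(X + X))) has moves --a--▸ u3
  u3 = (rec X. b.a.a.(X + X)) + (rec X. b.a.a.(X + X)) has moves --b--▸ u1
Q's transition system — 4 states:
  v0 = rec X. a.a.a.(X + X) has moves --a--▸ v1
  v1 = a.a.((rec X. a.a.a.(X + X)) + (rec X. a.a.a.(X + X))) has moves --a--▸ v2
  v2 = a.((rec X. a.a.a.(X + X)) + (rec X. a.a.a.(X + X))) has moves --a--▸ v3
  v3 = (rec X. a.a.a.(X + X)) + (rec X. a.a.a.(X + X)) has moves --a--▸ v1
Run σ = ⟨b⟩ on P: start {u0}
  after b @ step 1: {u1}
  — P admits the full trace.
Run σ = ⟨b⟩ on Q: start {v0}
  after b @ step 1: ∅ (Q stuck)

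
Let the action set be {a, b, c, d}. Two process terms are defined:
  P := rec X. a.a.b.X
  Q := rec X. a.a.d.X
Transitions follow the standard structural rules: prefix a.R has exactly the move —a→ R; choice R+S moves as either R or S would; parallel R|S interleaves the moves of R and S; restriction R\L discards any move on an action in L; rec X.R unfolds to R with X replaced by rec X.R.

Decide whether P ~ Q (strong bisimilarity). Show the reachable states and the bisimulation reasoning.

P ≁ Q

LTS(P): 3 reachable states
  m0 = rec X. a.a.b.X ⊢ —a→ m1
  m1 = a.b.(rec X. a.a.b.X) ⊢ —a→ m2
  m2 = b.(rec X. a.a.b.X) ⊢ —b→ m0
LTS(Q): 3 reachable states
  n0 = rec X. a.a.d.X ⊢ —a→ n1
  n1 = a.d.(rec X. a.a.d.X) ⊢ —a→ n2
  n2 = d.(rec X. a.a.d.X) ⊢ —d→ n0
Bisimilarity quotient blocks:
  B0 = {m0}
  B1 = {m1}
  B2 = {m2}
  B3 = {n0}
  B4 = {n1}
  B5 = {n2}
m0 ∈ B0, n0 ∈ B3 → different blocks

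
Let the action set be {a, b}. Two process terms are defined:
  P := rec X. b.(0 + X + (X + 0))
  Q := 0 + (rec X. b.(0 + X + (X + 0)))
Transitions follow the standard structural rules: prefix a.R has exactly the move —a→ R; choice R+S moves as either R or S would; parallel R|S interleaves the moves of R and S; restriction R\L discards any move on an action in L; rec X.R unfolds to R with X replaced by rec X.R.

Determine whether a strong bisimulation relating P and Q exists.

YES

LTS(P): 2 reachable states
  s0 = rec X. b.(0 + X + (X + 0)) ⊢ =b=> s1
  s1 = 0 + (rec X. b.(0 + X + (X + 0))) + ((rec X. b.(0 + X + (X + 0))) + 0) ⊢ =b=> s1
LTS(Q): 2 reachable states
  t0 = 0 + (rec X. b.(0 + X + (X + 0))) ⊢ =b=> t1
  t1 = 0 + (rec X. b.(0 + X + (X + 0))) + ((rec X. b.(0 + X + (X + 0))) + 0) ⊢ =b=> t1
Coarsest stable partition (strong bisimilarity classes):
  B0 = {s0, s1, t0, t1}
s0 ∈ B0, t0 ∈ B0 → same block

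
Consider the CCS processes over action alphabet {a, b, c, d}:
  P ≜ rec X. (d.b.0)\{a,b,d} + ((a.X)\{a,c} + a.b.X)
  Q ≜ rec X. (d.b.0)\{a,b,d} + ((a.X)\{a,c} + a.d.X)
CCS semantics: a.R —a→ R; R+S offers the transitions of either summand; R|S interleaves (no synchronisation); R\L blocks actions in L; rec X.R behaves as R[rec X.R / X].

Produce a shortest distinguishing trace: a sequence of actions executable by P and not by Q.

ab

P's transition system — 2 states:
  m0 = rec X. (d.b.0)\{a,b,d} + ((a.X)\{a,c} + a.b.X) | --a--▸ m1
  m1 = b.(rec X. (d.b.0)\{a,b,d} + ((a.X)\{a,c} + a.b.X)) | --b--▸ m0
Q's transition system — 2 states:
  n0 = rec X. (d.b.0)\{a,b,d} + ((a.X)\{a,c} + a.d.X) | --a--▸ n1
  n1 = d.(rec X. (d.b.0)\{a,b,d} + ((a.X)\{a,c} + a.d.X)) | --d--▸ n0
Trace ⟨ab⟩ through P, begin at {m0}:
  after a @ step 1: {m1}
  after b @ step 2: {m0}
  P completes σ.
Trace ⟨ab⟩ through Q, begin at {n0}:
  after a @ step 1: {n1}
  after b @ step 2: ∅  — Q cannot continue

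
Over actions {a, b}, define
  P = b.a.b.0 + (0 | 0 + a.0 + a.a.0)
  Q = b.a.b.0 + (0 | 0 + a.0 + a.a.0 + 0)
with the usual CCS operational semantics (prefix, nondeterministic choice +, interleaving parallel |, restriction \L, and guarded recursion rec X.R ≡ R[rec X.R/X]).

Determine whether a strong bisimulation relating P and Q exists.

LTS(P): 5 reachable states
  m0 = b.a.b.0 + (0 | 0 + a.0 + a.a.0) :: -a-> m1, -a-> m2, -b-> m3
  m1 = 0 :: deadlocked
  m2 = a.0 :: -a-> m1
  m3 = a.b.0 :: -a-> m4
  m4 = b.0 :: -b-> m1
LTS(Q): 5 reachable states
  n0 = b.a.b.0 + (0 | 0 + a.0 + a.a.0 + 0) :: -a-> n1, -a-> n2, -b-> n3
  n1 = 0 :: deadlocked
  n2 = a.0 :: -a-> n1
  n3 = a.b.0 :: -a-> n4
  n4 = b.0 :: -b-> n1
Coarsest stable partition (strong bisimilarity classes):
  B0 = {m0, n0}
  B1 = {m1, n1}
  B2 = {m3, n3}
  B3 = {m4, n4}
  B4 = {m2, n2}
m0 ∈ B0, n0 ∈ B0 → same block

YES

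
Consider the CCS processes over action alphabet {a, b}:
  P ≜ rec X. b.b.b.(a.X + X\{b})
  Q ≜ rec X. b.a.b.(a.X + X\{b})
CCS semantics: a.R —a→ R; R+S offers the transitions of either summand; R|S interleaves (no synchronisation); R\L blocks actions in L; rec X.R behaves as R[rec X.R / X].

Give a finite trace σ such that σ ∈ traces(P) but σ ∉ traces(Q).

bb

P's transition system — 4 states:
  s0 = rec X. b.b.b.(a.X + X\{b}) | —b→ s1
  s1 = b.b.(a.(rec X. b.b.b.(a.X + X\{b})) + (rec X. b.b.b.(a.X + X\{b}))\{b}) | —b→ s2
  s2 = b.(a.(rec X. b.b.b.(a.X + X\{b})) + (rec X. b.b.b.(a.X + X\{b}))\{b}) | —b→ s3
  s3 = a.(rec X. b.b.b.(a.X + X\{b})) + (rec X. b.b.b.(a.X + X\{b}))\{b} | —a→ s0
Q's transition system — 4 states:
  t0 = rec X. b.a.b.(a.X + X\{b}) | —b→ t1
  t1 = a.b.(a.(rec X. b.a.b.(a.X + X\{b})) + (rec X. b.a.b.(a.X + X\{b}))\{b}) | —a→ t2
  t2 = b.(a.(rec X. b.a.b.(a.X + X\{b})) + (rec X. b.a.b.(a.X + X\{b}))\{b}) | —b→ t3
  t3 = a.(rec X. b.a.b.(a.X + X\{b})) + (rec X. b.a.b.(a.X + X\{b}))\{b} | —a→ t0
Trace ⟨bb⟩ through P, begin at {s0}:
  step 1 (b): {s1}
  step 2 (b): {s2}
  — P admits the full trace.
Trace ⟨bb⟩ through Q, begin at {t0}:
  step 1 (b): {t1}
  step 2 (b): ∅  — Q cannot continue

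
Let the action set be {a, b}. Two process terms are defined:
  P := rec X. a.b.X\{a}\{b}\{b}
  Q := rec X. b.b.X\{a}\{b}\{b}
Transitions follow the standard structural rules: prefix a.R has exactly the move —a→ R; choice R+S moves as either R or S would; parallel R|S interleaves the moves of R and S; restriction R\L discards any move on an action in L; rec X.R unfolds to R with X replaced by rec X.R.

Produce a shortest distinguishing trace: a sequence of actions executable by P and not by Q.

LTS(P): 3 reachable states
  m0 = rec X. a.b.X\{a}\{b}\{b} | -a-> m1
  m1 = b.(rec X. a.b.X\{a}\{b}\{b})\{a}\{b}\{b} | -b-> m2
  m2 = (rec X. a.b.X\{a}\{b}\{b})\{a}\{b}\{b} | ∅
LTS(Q): 3 reachable states
  n0 = rec X. b.b.X\{a}\{b}\{b} | -b-> n1
  n1 = b.(rec X. b.b.X\{a}\{b}\{b})\{a}\{b}\{b} | -b-> n2
  n2 = (rec X. b.b.X\{a}\{b}\{b})\{a}\{b}\{b} | ∅
Executing a from P (initial set {m0}):
  [1] a ⇒ {m1}
  P completes σ.
Executing a from Q (initial set {n0}):
  [1] a ⇒ ∅ (Q stuck)

a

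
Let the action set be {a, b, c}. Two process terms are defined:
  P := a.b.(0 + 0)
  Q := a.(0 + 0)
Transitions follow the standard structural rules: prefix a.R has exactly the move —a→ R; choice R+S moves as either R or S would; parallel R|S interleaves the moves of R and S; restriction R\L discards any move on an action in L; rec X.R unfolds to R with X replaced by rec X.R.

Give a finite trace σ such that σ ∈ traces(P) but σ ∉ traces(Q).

ab

P's transition system — 3 states:
  m0 = a.b.(0 + 0) | -a-> m1
  m1 = b.(0 + 0) | -b-> m2
  m2 = 0 + 0 | ·
Q's transition system — 2 states:
  n0 = a.(0 + 0) | -a-> n1
  n1 = 0 + 0 | ·
Run σ = ⟨ab⟩ on P: start {m0}
  step 1 (a): {m1}
  step 2 (b): {m2}
  P completes σ.
Run σ = ⟨ab⟩ on Q: start {n0}
  step 1 (a): {n1}
  step 2 (b): ∅  — Q cannot continue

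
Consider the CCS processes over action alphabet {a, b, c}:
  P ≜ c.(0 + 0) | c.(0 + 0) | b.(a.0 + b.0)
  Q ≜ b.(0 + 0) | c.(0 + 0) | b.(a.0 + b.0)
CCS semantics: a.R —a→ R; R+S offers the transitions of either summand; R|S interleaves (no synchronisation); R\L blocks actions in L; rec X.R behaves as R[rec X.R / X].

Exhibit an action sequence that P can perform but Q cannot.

P's transition system — 12 states:
  p0 = c.(0 + 0) | c.(0 + 0) | b.(a.0 + b.0) has moves =b=> p1, =c=> p2, =c=> p3
  p1 = c.(0 + 0) | c.(0 + 0) | (a.0 + b.0) has moves =a=> p4, =b=> p4, =c=> p5, =c=> p6
  p2 = (0 + 0) | c.(0 + 0) | b.(a.0 + b.0) has moves =b=> p5, =c=> p7
  p3 = c.(0 + 0) | (0 + 0) | b.(a.0 + b.0) has moves =b=> p6, =c=> p7
  p4 = c.(0 + 0) | c.(0 + 0) | 0 has moves =c=> p8, =c=> p9
  p5 = (0 + 0) | c.(0 + 0) | (a.0 + b.0) has moves =a=> p8, =b=> p8, =c=> p10
  p6 = c.(0 + 0) | (0 + 0) | (a.0 + b.0) has moves =a=> p9, =b=> p9, =c=> p10
  p7 = (0 + 0) | (0 + 0) | b.(a.0 + b.0) has moves =b=> p10
  p8 = (0 + 0) | c.(0 + 0) | 0 has moves =c=> p11
  p9 = c.(0 + 0) | (0 + 0) | 0 has moves =c=> p11
  p10 = (0 + 0) | (0 + 0) | (a.0 + b.0) has moves =a=> p11, =b=> p11
  p11 = (0 + 0) | (0 + 0) | 0 has moves ∅
Q's transition system — 12 states:
  q0 = b.(0 + 0) | c.(0 + 0) | b.(a.0 + b.0) has moves =b=> q1, =b=> q2, =c=> q3
  q1 = (0 + 0) | c.(0 + 0) | b.(a.0 + b.0) has moves =b=> q4, =c=> q5
  q2 = b.(0 + 0) | c.(0 + 0) | (a.0 + b.0) has moves =a=> q6, =b=> q4, =b=> q6, =c=> q7
  q3 = b.(0 + 0) | (0 + 0) | b.(a.0 + b.0) has moves =b=> q5, =b=> q7
  q4 = (0 + 0) | c.(0 + 0) | (a.0 + b.0) has moves =a=> q8, =b=> q8, =c=> q9
  q5 = (0 + 0) | (0 + 0) | b.(a.0 + b.0) has moves =b=> q9
  q6 = b.(0 + 0) | c.(0 + 0) | 0 has moves =b=> q8, =c=> q10
  q7 = b.(0 + 0) | (0 + 0) | (a.0 + b.0) has moves =a=> q10, =b=> q10, =b=> q9
  q8 = (0 + 0) | c.(0 + 0) | 0 has moves =c=> q11
  q9 = (0 + 0) | (0 + 0) | (a.0 + b.0) has moves =a=> q11, =b=> q11
  q10 = b.(0 + 0) | (0 + 0) | 0 has moves =b=> q11
  q11 = (0 + 0) | (0 + 0) | 0 has moves ∅
Trace ⟨cc⟩ through P, begin at {p0}:
  [1] c ⇒ {p2, p3}
  [2] c ⇒ {p7}
  ✓ P
Trace ⟨cc⟩ through Q, begin at {q0}:
  [1] c ⇒ {q3}
  [2] c ⇒ no successor for Q

cc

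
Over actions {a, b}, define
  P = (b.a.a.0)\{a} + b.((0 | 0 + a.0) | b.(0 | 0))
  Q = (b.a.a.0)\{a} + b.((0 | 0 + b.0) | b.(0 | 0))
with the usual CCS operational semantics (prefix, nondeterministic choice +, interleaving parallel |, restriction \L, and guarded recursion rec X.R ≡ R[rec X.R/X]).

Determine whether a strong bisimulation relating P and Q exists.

NO

Reachable graph of P (6 states):
  u0 = (b.a.a.0)\{a} + b.((0 | 0 + a.0) | b.(0 | 0)) → ··b··> u1, ··b··> u2
  u1 = (0 | 0 + a.0) | b.(0 | 0) → ··a··> u3, ··b··> u4
  u2 = (a.a.0)\{a} → deadlocked
  u3 = 0 | b.(0 | 0) → ··b··> u5
  u4 = (0 | 0 + a.0) | (0 | 0) → ··a··> u5
  u5 = 0 | (0 | 0) → deadlocked
Reachable graph of Q (6 states):
  v0 = (b.a.a.0)\{a} + b.((0 | 0 + b.0) | b.(0 | 0)) → ··b··> v1, ··b··> v2
  v1 = (0 | 0 + b.0) | b.(0 | 0) → ··b··> v3, ··b··> v4
  v2 = (a.a.0)\{a} → deadlocked
  v3 = (0 | 0 + b.0) | (0 | 0) → ··b··> v5
  v4 = 0 | b.(0 | 0) → ··b··> v5
  v5 = 0 | (0 | 0) → deadlocked
Partition-refinement fixed point:
  B0 = {u0}
  B1 = {u2, u5, v2, v5}
  B2 = {u1}
  B3 = {u4}
  B4 = {u3, v3, v4}
  B5 = {v0}
  B6 = {v1}
u0 ∈ B0, v0 ∈ B5 → different blocks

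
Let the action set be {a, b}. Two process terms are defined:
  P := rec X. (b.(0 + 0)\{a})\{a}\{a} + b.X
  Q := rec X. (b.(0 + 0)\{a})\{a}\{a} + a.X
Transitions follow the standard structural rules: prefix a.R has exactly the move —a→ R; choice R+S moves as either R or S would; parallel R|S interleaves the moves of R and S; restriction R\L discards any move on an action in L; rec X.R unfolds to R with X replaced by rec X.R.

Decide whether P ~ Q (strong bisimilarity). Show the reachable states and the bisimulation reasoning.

P's transition system — 2 states:
  u0 = rec X. (b.(0 + 0)\{a})\{a}\{a} + b.X | —b→ u0, —b→ u1
  u1 = (0 + 0)\{a}\{a}\{a} | deadlocked
Q's transition system — 2 states:
  v0 = rec X. (b.(0 + 0)\{a})\{a}\{a} + a.X | —a→ v0, —b→ v1
  v1 = (0 + 0)\{a}\{a}\{a} | deadlocked
Coarsest stable partition (strong bisimilarity classes):
  B0 = {u0}
  B1 = {u1, v1}
  B2 = {v0}
u0 ∈ B0, v0 ∈ B2 → different blocks

not bisimilar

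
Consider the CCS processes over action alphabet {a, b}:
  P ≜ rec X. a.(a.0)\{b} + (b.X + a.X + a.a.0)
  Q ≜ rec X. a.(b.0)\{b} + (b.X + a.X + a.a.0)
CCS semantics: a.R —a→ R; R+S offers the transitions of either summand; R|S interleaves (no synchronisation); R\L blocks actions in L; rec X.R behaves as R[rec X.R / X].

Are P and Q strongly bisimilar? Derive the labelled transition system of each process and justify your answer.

NO

LTS(P): 5 reachable states
  p0 = rec X. a.(a.0)\{b} + (b.X + a.X + a.a.0) | =a=> p0, =a=> p1, =a=> p2, =b=> p0
  p1 = (a.0)\{b} | =a=> p3
  p2 = a.0 | =a=> p4
  p3 = 0\{b} | ·
  p4 = 0 | ·
LTS(Q): 4 reachable states
  q0 = rec X. a.(b.0)\{b} + (b.X + a.X + a.a.0) | =a=> q0, =a=> q1, =a=> q2, =b=> q0
  q1 = (b.0)\{b} | ·
  q2 = a.0 | =a=> q3
  q3 = 0 | ·
Bisimilarity quotient blocks:
  B0 = {p0}
  B1 = {p1, p2, q2}
  B2 = {p3, p4, q1, q3}
  B3 = {q0}
p0 ∈ B0, q0 ∈ B3 → different blocks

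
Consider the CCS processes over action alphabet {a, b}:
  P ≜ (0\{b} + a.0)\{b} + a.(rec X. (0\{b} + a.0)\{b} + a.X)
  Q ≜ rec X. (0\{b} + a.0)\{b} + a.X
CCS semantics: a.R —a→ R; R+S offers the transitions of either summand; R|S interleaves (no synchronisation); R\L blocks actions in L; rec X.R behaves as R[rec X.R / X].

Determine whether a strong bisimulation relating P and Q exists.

LTS(P): 3 reachable states
  u0 = (0\{b} + a.0)\{b} + a.(rec X. (0\{b} + a.0)\{b} + a.X) → ··a··> u1, ··a··> u2
  u1 = 0\{b} → stopped
  u2 = rec X. (0\{b} + a.0)\{b} + a.X → ··a··> u1, ··a··> u2
LTS(Q): 2 reachable states
  v0 = rec X. (0\{b} + a.0)\{b} + a.X → ··a··> v0, ··a··> v1
  v1 = 0\{b} → stopped
Partition-refinement fixed point:
  B0 = {u0, u2, v0}
  B1 = {u1, v1}
u0 ∈ B0, v0 ∈ B0 → same block

YES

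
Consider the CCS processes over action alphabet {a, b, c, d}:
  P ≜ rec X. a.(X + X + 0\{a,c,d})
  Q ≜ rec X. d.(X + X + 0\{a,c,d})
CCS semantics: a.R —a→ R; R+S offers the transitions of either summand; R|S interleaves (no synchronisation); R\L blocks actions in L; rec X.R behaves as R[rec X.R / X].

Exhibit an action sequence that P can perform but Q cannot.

a

P's transition system — 2 states:
  p0 = rec X. a.(X + X + 0\{a,c,d}) has moves -a-> p1
  p1 = (rec X. a.(X + X + 0\{a,c,d})) + (rec X. a.(X + X + 0\{a,c,d})) + 0\{a,c,d} has moves -a-> p1
Q's transition system — 2 states:
  q0 = rec X. d.(X + X + 0\{a,c,d}) has moves -d-> q1
  q1 = (rec X. d.(X + X + 0\{a,c,d})) + (rec X. d.(X + X + 0\{a,c,d})) + 0\{a,c,d} has moves -d-> q1
Trace ⟨a⟩ through P, begin at {p0}:
  [1] a ⇒ {p1}
  — P admits the full trace.
Trace ⟨a⟩ through Q, begin at {q0}:
  [1] a ⇒ ∅ (Q stuck)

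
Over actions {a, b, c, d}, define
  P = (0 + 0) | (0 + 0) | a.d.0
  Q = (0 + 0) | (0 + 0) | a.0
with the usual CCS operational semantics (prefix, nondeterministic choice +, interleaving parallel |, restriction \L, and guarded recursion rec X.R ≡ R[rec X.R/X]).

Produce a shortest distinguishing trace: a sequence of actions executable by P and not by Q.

ad

P's transition system — 3 states:
  s0 = (0 + 0) | (0 + 0) | a.d.0 → —a→ s1
  s1 = (0 + 0) | (0 + 0) | d.0 → —d→ s2
  s2 = (0 + 0) | (0 + 0) | 0 → deadlocked
Q's transition system — 2 states:
  t0 = (0 + 0) | (0 + 0) | a.0 → —a→ t1
  t1 = (0 + 0) | (0 + 0) | 0 → deadlocked
Trace ⟨ad⟩ through P, begin at {s0}:
  [1] a ⇒ {s1}
  [2] d ⇒ {s2}
  ✓ P
Trace ⟨ad⟩ through Q, begin at {t0}:
  [1] a ⇒ {t1}
  [2] d ⇒ ∅ (Q stuck)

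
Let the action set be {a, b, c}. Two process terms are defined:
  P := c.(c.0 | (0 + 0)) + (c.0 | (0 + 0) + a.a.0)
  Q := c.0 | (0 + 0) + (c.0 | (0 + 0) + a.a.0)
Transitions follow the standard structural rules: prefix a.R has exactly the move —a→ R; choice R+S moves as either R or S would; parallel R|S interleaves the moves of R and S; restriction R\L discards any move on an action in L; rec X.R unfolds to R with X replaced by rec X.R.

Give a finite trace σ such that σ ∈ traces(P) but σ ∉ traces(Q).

cc

Reachable graph of P (5 states):
  m0 = c.(c.0 | (0 + 0)) + (c.0 | (0 + 0) + a.a.0) → --a--▸ m1, --c--▸ m2, --c--▸ m3
  m1 = a.0 → --a--▸ m4
  m2 = 0 | (0 + 0) → stopped
  m3 = c.0 | (0 + 0) → --c--▸ m2
  m4 = 0 → stopped
Reachable graph of Q (4 states):
  n0 = c.0 | (0 + 0) + (c.0 | (0 + 0) + a.a.0) → --a--▸ n1, --c--▸ n2
  n1 = a.0 → --a--▸ n3
  n2 = 0 | (0 + 0) → stopped
  n3 = 0 → stopped
Executing cc from P (initial set {m0}):
  after c @ step 1: {m2, m3}
  after c @ step 2: {m2}
  — P admits the full trace.
Executing cc from Q (initial set {n0}):
  after c @ step 1: {n2}
  after c @ step 2: ∅  — Q cannot continue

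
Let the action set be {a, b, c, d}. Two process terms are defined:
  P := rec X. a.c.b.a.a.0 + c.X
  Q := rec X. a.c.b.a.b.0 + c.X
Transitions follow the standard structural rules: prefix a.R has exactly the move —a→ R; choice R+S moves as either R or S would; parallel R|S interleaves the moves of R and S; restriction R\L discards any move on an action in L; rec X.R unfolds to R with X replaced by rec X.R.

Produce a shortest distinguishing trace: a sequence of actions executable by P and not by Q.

P's transition system — 6 states:
  u0 = rec X. a.c.b.a.a.0 + c.X → =a=> u1, =c=> u0
  u1 = c.b.a.a.0 → =c=> u2
  u2 = b.a.a.0 → =b=> u3
  u3 = a.a.0 → =a=> u4
  u4 = a.0 → =a=> u5
  u5 = 0 → (no moves)
Q's transition system — 6 states:
  v0 = rec X. a.c.b.a.b.0 + c.X → =a=> v1, =c=> v0
  v1 = c.b.a.b.0 → =c=> v2
  v2 = b.a.b.0 → =b=> v3
  v3 = a.b.0 → =a=> v4
  v4 = b.0 → =b=> v5
  v5 = 0 → (no moves)
Executing acbaa from P (initial set {u0}):
  step 1 (a): {u1}
  step 2 (c): {u2}
  step 3 (b): {u3}
  step 4 (a): {u4}
  step 5 (a): {u5}
  P completes σ.
Executing acbaa from Q (initial set {v0}):
  step 1 (a): {v1}
  step 2 (c): {v2}
  step 3 (b): {v3}
  step 4 (a): {v4}
  step 5 (a): no successor for Q

acbaa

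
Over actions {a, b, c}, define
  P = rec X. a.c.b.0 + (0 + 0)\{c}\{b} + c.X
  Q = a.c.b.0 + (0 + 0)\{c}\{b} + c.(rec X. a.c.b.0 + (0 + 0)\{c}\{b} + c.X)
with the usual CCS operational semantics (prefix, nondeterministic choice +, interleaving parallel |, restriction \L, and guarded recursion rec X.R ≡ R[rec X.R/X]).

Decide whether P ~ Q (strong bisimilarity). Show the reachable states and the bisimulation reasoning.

P ~ Q

P's transition system — 4 states:
  p0 = rec X. a.c.b.0 + (0 + 0)\{c}\{b} + c.X :: ··a··> p1, ··c··> p0
  p1 = c.b.0 :: ··c··> p2
  p2 = b.0 :: ··b··> p3
  p3 = 0 :: stopped
Q's transition system — 5 states:
  q0 = a.c.b.0 + (0 + 0)\{c}\{b} + c.(rec X. a.c.b.0 + (0 + 0)\{c}\{b} + c.X) :: ··a··> q1, ··c··> q2
  q1 = c.b.0 :: ··c··> q3
  q2 = rec X. a.c.b.0 + (0 + 0)\{c}\{b} + c.X :: ··a··> q1, ··c··> q2
  q3 = b.0 :: ··b··> q4
  q4 = 0 :: stopped
Partition-refinement fixed point:
  B0 = {p0, q0, q2}
  B1 = {p1, q1}
  B2 = {p2, q3}
  B3 = {p3, q4}
p0 ∈ B0, q0 ∈ B0 → same block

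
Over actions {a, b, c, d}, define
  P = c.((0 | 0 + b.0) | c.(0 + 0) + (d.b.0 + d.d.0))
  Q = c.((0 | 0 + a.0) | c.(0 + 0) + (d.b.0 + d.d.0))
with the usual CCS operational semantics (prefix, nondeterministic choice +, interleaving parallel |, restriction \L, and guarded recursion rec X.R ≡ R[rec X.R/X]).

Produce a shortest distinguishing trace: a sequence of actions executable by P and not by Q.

cb

P's transition system — 8 states:
  p0 = c.((0 | 0 + b.0) | c.(0 + 0) + (d.b.0 + d.d.0)) | =c=> p1
  p1 = (0 | 0 + b.0) | c.(0 + 0) + (d.b.0 + d.d.0) | =b=> p2, =c=> p3, =d=> p4, =d=> p5
  p2 = 0 | c.(0 + 0) | =c=> p6
  p3 = (0 | 0 + b.0) | (0 + 0) | =b=> p6
  p4 = b.0 | =b=> p7
  p5 = d.0 | =d=> p7
  p6 = 0 | (0 + 0) | (no moves)
  p7 = 0 | (no moves)
Q's transition system — 8 states:
  q0 = c.((0 | 0 + a.0) | c.(0 + 0) + (d.b.0 + d.d.0)) | =c=> q1
  q1 = (0 | 0 + a.0) | c.(0 + 0) + (d.b.0 + d.d.0) | =a=> q2, =c=> q3, =d=> q4, =d=> q5
  q2 = 0 | c.(0 + 0) | =c=> q6
  q3 = (0 | 0 + a.0) | (0 + 0) | =a=> q6
  q4 = b.0 | =b=> q7
  q5 = d.0 | =d=> q7
  q6 = 0 | (0 + 0) | (no moves)
  q7 = 0 | (no moves)
Run σ = ⟨cb⟩ on P: start {p0}
  step 1 (c): {p1}
  step 2 (b): {p2}
  ✓ P
Run σ = ⟨cb⟩ on Q: start {q0}
  step 1 (c): {q1}
  step 2 (b): ∅ (Q stuck)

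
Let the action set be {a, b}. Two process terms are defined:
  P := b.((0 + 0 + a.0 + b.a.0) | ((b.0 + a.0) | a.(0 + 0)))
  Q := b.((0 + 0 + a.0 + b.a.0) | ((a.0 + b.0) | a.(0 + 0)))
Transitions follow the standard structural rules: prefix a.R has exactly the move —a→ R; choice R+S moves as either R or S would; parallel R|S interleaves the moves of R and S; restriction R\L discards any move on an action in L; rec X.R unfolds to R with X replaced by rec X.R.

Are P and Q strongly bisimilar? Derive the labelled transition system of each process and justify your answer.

bisimilar

LTS(P): 13 reachable states
  u0 = b.((0 + 0 + a.0 + b.a.0) | ((b.0 + a.0) | a.(0 + 0))) has moves =b=> u1
  u1 = (0 + 0 + a.0 + b.a.0) | ((b.0 + a.0) | a.(0 + 0)) has moves =a=> u2, =a=> u3, =a=> u4, =b=> u3, =b=> u5
  u2 = (0 + 0 + a.0 + b.a.0) | ((b.0 + a.0) | (0 + 0)) has moves =a=> u6, =a=> u7, =b=> u6, =b=> u8
  u3 = (0 + 0 + a.0 + b.a.0) | (0 | a.(0 + 0)) has moves =a=> u6, =a=> u9, =b=> u10
  u4 = 0 | ((b.0 + a.0) | a.(0 + 0)) has moves =a=> u7, =a=> u9, =b=> u9
  u5 = a.0 | ((b.0 + a.0) | a.(0 + 0)) has moves =a=> u10, =a=> u4, =a=> u8, =b=> u10
  u6 = (0 + 0 + a.0 + b.a.0) | (0 | (0 + 0)) has moves =a=> u11, =b=> u12
  u7 = 0 | ((b.0 + a.0) | (0 + 0)) has moves =a=> u11, =b=> u11
  u8 = a.0 | ((b.0 + a.0) | (0 + 0)) has moves =a=> u12, =a=> u7, =b=> u12
  u9 = 0 | (0 | a.(0 + 0)) has moves =a=> u11
  u10 = a.0 | (0 | a.(0 + 0)) has moves =a=> u12, =a=> u9
  u11 = 0 | (0 | (0 + 0)) has moves ·
  u12 = a.0 | (0 | (0 + 0)) has moves =a=> u11
LTS(Q): 13 reachable states
  v0 = b.((0 + 0 + a.0 + b.a.0) | ((a.0 + b.0) | a.(0 + 0))) has moves =b=> v1
  v1 = (0 + 0 + a.0 + b.a.0) | ((a.0 + b.0) | a.(0 + 0)) has moves =a=> v2, =a=> v3, =a=> v4, =b=> v3, =b=> v5
  v2 = (0 + 0 + a.0 + b.a.0) | ((a.0 + b.0) | (0 + 0)) has moves =a=> v6, =a=> v7, =b=> v6, =b=> v8
  v3 = (0 + 0 + a.0 + b.a.0) | (0 | a.(0 + 0)) has moves =a=> v6, =a=> v9, =b=> v10
  v4 = 0 | ((a.0 + b.0) | a.(0 + 0)) has moves =a=> v7, =a=> v9, =b=> v9
  v5 = a.0 | ((a.0 + b.0) | a.(0 + 0)) has moves =a=> v10, =a=> v4, =a=> v8, =b=> v10
  v6 = (0 + 0 + a.0 + b.a.0) | (0 | (0 + 0)) has moves =a=> v11, =b=> v12
  v7 = 0 | ((a.0 + b.0) | (0 + 0)) has moves =a=> v11, =b=> v11
  v8 = a.0 | ((a.0 + b.0) | (0 + 0)) has moves =a=> v12, =a=> v7, =b=> v12
  v9 = 0 | (0 | a.(0 + 0)) has moves =a=> v11
  v10 = a.0 | (0 | a.(0 + 0)) has moves =a=> v12, =a=> v9
  v11 = 0 | (0 | (0 + 0)) has moves ·
  v12 = a.0 | (0 | (0 + 0)) has moves =a=> v11
Partition-refinement fixed point:
  B0 = {u0, v0}
  B1 = {u1, v1}
  B2 = {u4, u8, v4, v8}
  B3 = {u12, u9, v12, v9}
  B4 = {u11, v11}
  B5 = {u7, v7}
  B6 = {u3, v3}
  B7 = {u10, v10}
  B8 = {u6, v6}
  B9 = {u2, v2}
  B10 = {u5, v5}
u0 ∈ B0, v0 ∈ B0 → same block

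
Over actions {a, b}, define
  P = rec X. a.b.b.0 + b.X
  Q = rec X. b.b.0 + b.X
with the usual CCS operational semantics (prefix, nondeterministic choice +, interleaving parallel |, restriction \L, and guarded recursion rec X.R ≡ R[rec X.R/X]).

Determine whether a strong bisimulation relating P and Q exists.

NO

Reachable graph of P (4 states):
  s0 = rec X. a.b.b.0 + b.X has moves -a-> s1, -b-> s0
  s1 = b.b.0 has moves -b-> s2
  s2 = b.0 has moves -b-> s3
  s3 = 0 has moves (no moves)
Reachable graph of Q (3 states):
  t0 = rec X. b.b.0 + b.X has moves -b-> t0, -b-> t1
  t1 = b.0 has moves -b-> t2
  t2 = 0 has moves (no moves)
Coarsest stable partition (strong bisimilarity classes):
  B0 = {s0}
  B1 = {s1}
  B2 = {s2, t1}
  B3 = {s3, t2}
  B4 = {t0}
s0 ∈ B0, t0 ∈ B4 → different blocks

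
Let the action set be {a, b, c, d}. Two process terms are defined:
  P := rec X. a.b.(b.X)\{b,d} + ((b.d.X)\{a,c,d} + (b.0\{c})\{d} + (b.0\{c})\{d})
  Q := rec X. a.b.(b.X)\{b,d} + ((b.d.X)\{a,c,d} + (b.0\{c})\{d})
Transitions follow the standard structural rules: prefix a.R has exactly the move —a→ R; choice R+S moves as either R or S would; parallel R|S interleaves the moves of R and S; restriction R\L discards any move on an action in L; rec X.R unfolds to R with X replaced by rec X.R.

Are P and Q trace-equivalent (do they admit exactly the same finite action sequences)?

YES

P's transition system — 5 states:
  m0 = rec X. a.b.(b.X)\{b,d} + ((b.d.X)\{a,c,d} + (b.0\{c})\{d} + (b.0\{c})\{d}) has moves -a-> m1, -b-> m2, -b-> m3
  m1 = b.(b.(rec X. a.b.(b.X)\{b,d} + ((b.d.X)\{a,c,d} + (b.0\{c})\{d} + (b.0\{c})\{d})))\{b,d} has moves -b-> m4
  m2 = (d.(rec X. a.b.(b.X)\{b,d} + ((b.d.X)\{a,c,d} + (b.0\{c})\{d} + (b.0\{c})\{d})))\{a,c,d} has moves deadlocked
  m3 = 0\{c}\{d} has moves deadlocked
  m4 = (b.(rec X. a.b.(b.X)\{b,d} + ((b.d.X)\{a,c,d} + (b.0\{c})\{d} + (b.0\{c})\{d})))\{b,d} has moves deadlocked
Q's transition system — 5 states:
  n0 = rec X. a.b.(b.X)\{b,d} + ((b.d.X)\{a,c,d} + (b.0\{c})\{d}) has moves -a-> n1, -b-> n2, -b-> n3
  n1 = b.(b.(rec X. a.b.(b.X)\{b,d} + ((b.d.X)\{a,c,d} + (b.0\{c})\{d})))\{b,d} has moves -b-> n4
  n2 = (d.(rec X. a.b.(b.X)\{b,d} + ((b.d.X)\{a,c,d} + (b.0\{c})\{d})))\{a,c,d} has moves deadlocked
  n3 = 0\{c}\{d} has moves deadlocked
  n4 = (b.(rec X. a.b.(b.X)\{b,d} + ((b.d.X)\{a,c,d} + (b.0\{c})\{d})))\{b,d} has moves deadlocked
Partition-refinement fixed point:
  B0 = {m0, n0}
  B1 = {m1, n1}
  B2 = {m2, m3, m4, n2, n3, n4}
m0 ∈ B0, n0 ∈ B0 → same block
Bisimilar ⇒ trace-equivalent.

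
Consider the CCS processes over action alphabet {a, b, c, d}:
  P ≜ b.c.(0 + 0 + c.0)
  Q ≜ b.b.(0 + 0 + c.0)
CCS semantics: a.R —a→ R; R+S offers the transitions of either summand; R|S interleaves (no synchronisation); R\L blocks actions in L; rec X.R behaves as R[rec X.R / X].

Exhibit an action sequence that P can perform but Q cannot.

P's transition system — 4 states:
  s0 = b.c.(0 + 0 + c.0) :: —b→ s1
  s1 = c.(0 + 0 + c.0) :: —c→ s2
  s2 = 0 + 0 + c.0 :: —c→ s3
  s3 = 0 :: ∅
Q's transition system — 4 states:
  t0 = b.b.(0 + 0 + c.0) :: —b→ t1
  t1 = b.(0 + 0 + c.0) :: —b→ t2
  t2 = 0 + 0 + c.0 :: —c→ t3
  t3 = 0 :: ∅
Run σ = ⟨bc⟩ on P: start {s0}
  step 1 (b): {s1}
  step 2 (c): {s2}
  ✓ P
Run σ = ⟨bc⟩ on Q: start {t0}
  step 1 (b): {t1}
  step 2 (c): no successor for Q

bc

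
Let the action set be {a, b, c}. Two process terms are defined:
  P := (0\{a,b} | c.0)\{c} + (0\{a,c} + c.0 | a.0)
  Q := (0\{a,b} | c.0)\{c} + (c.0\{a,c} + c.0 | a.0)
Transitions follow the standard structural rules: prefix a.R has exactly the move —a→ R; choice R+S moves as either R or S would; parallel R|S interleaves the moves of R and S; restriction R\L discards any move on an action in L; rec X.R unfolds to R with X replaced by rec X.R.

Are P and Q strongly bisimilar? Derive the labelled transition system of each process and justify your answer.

P ≁ Q

LTS(P): 4 reachable states
  m0 = (0\{a,b} | c.0)\{c} + (0\{a,c} + c.0 | a.0) :: ··a··> m1, ··c··> m2
  m1 = c.0 | 0 :: ··c··> m3
  m2 = 0 | a.0 :: ··a··> m3
  m3 = 0 | 0 :: deadlocked
LTS(Q): 5 reachable states
  n0 = (0\{a,b} | c.0)\{c} + (c.0\{a,c} + c.0 | a.0) :: ··a··> n1, ··c··> n2, ··c··> n3
  n1 = c.0 | 0 :: ··c··> n4
  n2 = 0 | a.0 :: ··a··> n4
  n3 = 0\{a,c} :: deadlocked
  n4 = 0 | 0 :: deadlocked
Partition-refinement fixed point:
  B0 = {m0}
  B1 = {m1, n1}
  B2 = {m3, n3, n4}
  B3 = {m2, n2}
  B4 = {n0}
m0 ∈ B0, n0 ∈ B4 → different blocks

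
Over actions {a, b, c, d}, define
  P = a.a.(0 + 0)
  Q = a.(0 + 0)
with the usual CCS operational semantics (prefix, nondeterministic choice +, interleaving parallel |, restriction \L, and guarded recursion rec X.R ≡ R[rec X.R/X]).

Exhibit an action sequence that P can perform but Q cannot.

aa

LTS(P): 3 reachable states
  s0 = a.a.(0 + 0) ⊢ -a-> s1
  s1 = a.(0 + 0) ⊢ -a-> s2
  s2 = 0 + 0 ⊢ ∅
LTS(Q): 2 reachable states
  t0 = a.(0 + 0) ⊢ -a-> t1
  t1 = 0 + 0 ⊢ ∅
Trace ⟨aa⟩ through P, begin at {s0}:
  [1] a ⇒ {s1}
  [2] a ⇒ {s2}
  — P admits the full trace.
Trace ⟨aa⟩ through Q, begin at {t0}:
  [1] a ⇒ {t1}
  [2] a ⇒ no successor for Q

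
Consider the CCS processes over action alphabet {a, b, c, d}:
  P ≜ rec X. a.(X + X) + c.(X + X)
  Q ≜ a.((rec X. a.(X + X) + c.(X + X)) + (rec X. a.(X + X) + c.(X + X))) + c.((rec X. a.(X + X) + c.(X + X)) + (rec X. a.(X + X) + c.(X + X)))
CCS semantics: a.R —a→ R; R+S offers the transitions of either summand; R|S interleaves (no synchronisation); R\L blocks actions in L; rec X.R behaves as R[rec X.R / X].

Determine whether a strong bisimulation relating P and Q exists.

bisimilar

LTS(P): 2 reachable states
  s0 = rec X. a.(X + X) + c.(X + X) ⊢ -a-> s1, -c-> s1
  s1 = (rec X. a.(X + X) + c.(X + X)) + (rec X. a.(X + X) + c.(X + X)) ⊢ -a-> s1, -c-> s1
LTS(Q): 2 reachable states
  t0 = a.((rec X. a.(X + X) + c.(X + X)) + (rec X. a.(X + X) + c.(X + X))) + c.((rec X. a.(X + X) + c.(X + X)) + (rec X. a.(X + X) + c.(X + X))) ⊢ -a-> t1, -c-> t1
  t1 = (rec X. a.(X + X) + c.(X + X)) + (rec X. a.(X + X) + c.(X + X)) ⊢ -a-> t1, -c-> t1
Coarsest stable partition (strong bisimilarity classes):
  B0 = {s0, s1, t0, t1}
s0 ∈ B0, t0 ∈ B0 → same block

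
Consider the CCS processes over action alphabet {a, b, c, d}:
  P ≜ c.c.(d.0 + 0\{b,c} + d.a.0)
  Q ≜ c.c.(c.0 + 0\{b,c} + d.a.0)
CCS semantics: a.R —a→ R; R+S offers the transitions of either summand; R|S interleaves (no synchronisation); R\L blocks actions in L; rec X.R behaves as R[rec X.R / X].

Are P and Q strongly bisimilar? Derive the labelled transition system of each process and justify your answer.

Reachable graph of P (5 states):
  m0 = c.c.(d.0 + 0\{b,c} + d.a.0) → —c→ m1
  m1 = c.(d.0 + 0\{b,c} + d.a.0) → —c→ m2
  m2 = d.0 + 0\{b,c} + d.a.0 → —d→ m3, —d→ m4
  m3 = 0 → deadlocked
  m4 = a.0 → —a→ m3
Reachable graph of Q (5 states):
  n0 = c.c.(c.0 + 0\{b,c} + d.a.0) → —c→ n1
  n1 = c.(c.0 + 0\{b,c} + d.a.0) → —c→ n2
  n2 = c.0 + 0\{b,c} + d.a.0 → —c→ n3, —d→ n4
  n3 = 0 → deadlocked
  n4 = a.0 → —a→ n3
Bisimilarity quotient blocks:
  B0 = {m0}
  B1 = {m1}
  B2 = {m2}
  B3 = {m4, n4}
  B4 = {m3, n3}
  B5 = {n0}
  B6 = {n1}
  B7 = {n2}
m0 ∈ B0, n0 ∈ B5 → different blocks

not bisimilar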